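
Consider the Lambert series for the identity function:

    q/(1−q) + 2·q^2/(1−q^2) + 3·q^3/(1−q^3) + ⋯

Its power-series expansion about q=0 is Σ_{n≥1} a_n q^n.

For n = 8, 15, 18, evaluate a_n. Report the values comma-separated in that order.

d|8:{8,4,2,1}  Σf=8+4+2+1=15
d|15:{15,5,3,1}  Σf=15+5+3+1=24
q^18  k|18↦f(k): 18:18 9:9 6:6 3:3 2:2 1:1  a_18=39

15, 24, 39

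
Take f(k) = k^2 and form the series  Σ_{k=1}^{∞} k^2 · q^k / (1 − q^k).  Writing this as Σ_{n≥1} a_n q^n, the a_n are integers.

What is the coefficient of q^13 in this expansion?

a_13 = 170

[q^13] f(1)=1,f(13)=169 ⇒ 170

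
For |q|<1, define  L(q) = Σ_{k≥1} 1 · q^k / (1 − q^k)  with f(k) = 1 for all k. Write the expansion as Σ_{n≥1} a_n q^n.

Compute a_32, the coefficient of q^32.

d|32:{1,2,4,8,16,32}  Σf=1+1+1+1+1+1=6

a_32 = 6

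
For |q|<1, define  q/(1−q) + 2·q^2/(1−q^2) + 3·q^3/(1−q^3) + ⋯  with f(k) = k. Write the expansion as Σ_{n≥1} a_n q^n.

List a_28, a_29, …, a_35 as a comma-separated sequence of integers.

d|28:{28,14,7,4,2,1}  Σf=28+14+7+4+2+1=56
d|29:{29,1}  Σf=29+1=30
q^30  k|30↦f(k): 30:30 15:15 10:10 6:6 5:5 3:3 2:2 1:1  a_30=72
[q^31] f(31)=31,f(1)=1 ⇒ 32
q^32  k|32↦f(k): 1:1 2:2 4:4 8:8 16:16 32:32  a_32=63
[q^33] f(1)=1,f(3)=3,f(11)=11,f(33)=33 ⇒ 48
q^34  k|34↦f(k): 34:34 17:17 2:2 1:1  a_34=54
n=35: 1·35 5·7 7·5 35·1  f→[1+5+7+35]=48

56, 30, 72, 32, 63, 48, 54, 48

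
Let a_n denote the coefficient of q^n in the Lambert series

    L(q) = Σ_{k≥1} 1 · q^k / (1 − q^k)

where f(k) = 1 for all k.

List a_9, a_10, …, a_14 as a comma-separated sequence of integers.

3, 4, 2, 6, 2, 4

d|9:{1,3,9}  Σf=1+1+1=3
d|10:{10,5,2,1}  Σf=1+1+1+1=4
n=11: 11·1 1·11  f→[1+1]=2
q^12  k|12↦f(k): 12:1 6:1 4:1 3:1 2:1 1:1  a_12=6
n=13: 1·13 13·1  f→[1+1]=2
d|14:{1,2,7,14}  Σf=1+1+1+1=4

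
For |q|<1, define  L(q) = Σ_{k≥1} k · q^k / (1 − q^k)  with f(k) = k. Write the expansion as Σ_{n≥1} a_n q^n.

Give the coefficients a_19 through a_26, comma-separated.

20, 42, 32, 36, 24, 60, 31, 42

q^19  k|19↦f(k): 1:1 19:19  a_19=20
n=20: 20·1 10·2 5·4 4·5 2·10 1·20  f→[20+10+5+4+2+1]=42
d|21:{1,3,7,21}  Σf=1+3+7+21=32
q^22  k|22↦f(k): 1:1 2:2 11:11 22:22  a_22=36
q^23  k|23↦f(k): 23:23 1:1  a_23=24
q^24  k|24↦f(k): 1:1 2:2 3:3 4:4 6:6 8:8 12:12 24:24  a_24=60
[q^25] f(25)=25,f(5)=5,f(1)=1 ⇒ 31
[q^26] f(26)=26,f(13)=13,f(2)=2,f(1)=1 ⇒ 42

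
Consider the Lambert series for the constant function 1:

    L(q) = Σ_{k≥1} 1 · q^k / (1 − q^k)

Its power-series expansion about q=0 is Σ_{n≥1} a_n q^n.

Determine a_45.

a_45 = 6

n=45: 45·1 15·3 9·5 5·9 3·15 1·45  f→[1+1+1+1+1+1]=6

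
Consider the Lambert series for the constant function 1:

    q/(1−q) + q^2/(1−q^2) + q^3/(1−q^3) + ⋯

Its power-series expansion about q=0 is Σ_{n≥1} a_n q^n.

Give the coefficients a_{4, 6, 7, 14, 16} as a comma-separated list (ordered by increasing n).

q^4  k|4↦f(k): 1:1 2:1 4:1  a_4=3
n=6: 1·6 2·3 3·2 6·1  f→[1+1+1+1]=4
n=7: 7·1 1·7  f→[1+1]=2
d|14:{1,2,7,14}  Σf=1+1+1+1=4
q^16  k|16↦f(k): 1:1 2:1 4:1 8:1 16:1  a_16=5

3, 4, 2, 4, 5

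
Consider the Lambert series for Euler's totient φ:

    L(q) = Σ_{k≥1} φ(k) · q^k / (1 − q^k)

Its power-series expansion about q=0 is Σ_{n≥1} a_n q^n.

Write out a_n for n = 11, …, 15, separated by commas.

n=11: 11·1 1·11  φ→[10+1]=11
q^12  k|12↦φ(k): 1:1 2:1 3:2 4:2 6:2 12:4  a_12=12
d|13:{1,13}  Σφ=1+12=13
q^14  k|14↦φ(k): 14:6 7:6 2:1 1:1  a_14=14
[q^15] φ(15)=8,φ(5)=4,φ(3)=2,φ(1)=1 ⇒ 15

11, 12, 13, 14, 15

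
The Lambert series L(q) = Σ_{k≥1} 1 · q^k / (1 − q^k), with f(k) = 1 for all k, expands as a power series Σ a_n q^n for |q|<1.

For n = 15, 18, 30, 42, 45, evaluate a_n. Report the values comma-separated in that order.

n=15: 1·15 3·5 5·3 15·1  f→[1+1+1+1]=4
[q^18] f(1)=1,f(2)=1,f(3)=1,f(6)=1,f(9)=1,f(18)=1 ⇒ 6
n=30: 30·1 15·2 10·3 6·5 5·6 3·10 2·15 1·30  f→[1+1+1+1+1+1+1+1]=8
[q^42] f(1)=1,f(2)=1,f(3)=1,f(6)=1,f(7)=1,f(14)=1,f(21)=1,f(42)=1 ⇒ 8
[q^45] f(45)=1,f(15)=1,f(9)=1,f(5)=1,f(3)=1,f(1)=1 ⇒ 6

4, 6, 8, 8, 6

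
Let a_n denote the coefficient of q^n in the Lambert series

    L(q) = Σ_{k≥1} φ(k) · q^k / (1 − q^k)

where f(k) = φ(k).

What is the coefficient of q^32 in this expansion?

n=32: 32·1 16·2 8·4 4·8 2·16 1·32  φ→[16+8+4+2+1+1]=32

a_32 = 32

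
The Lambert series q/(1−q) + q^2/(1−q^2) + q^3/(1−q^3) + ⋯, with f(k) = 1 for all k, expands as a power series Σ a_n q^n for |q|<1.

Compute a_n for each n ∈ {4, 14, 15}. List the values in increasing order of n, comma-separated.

3, 4, 4

n=4: 1·4 2·2 4·1  f→[1+1+1]=3
[q^14] f(14)=1,f(7)=1,f(2)=1,f(1)=1 ⇒ 4
d|15:{15,5,3,1}  Σf=1+1+1+1=4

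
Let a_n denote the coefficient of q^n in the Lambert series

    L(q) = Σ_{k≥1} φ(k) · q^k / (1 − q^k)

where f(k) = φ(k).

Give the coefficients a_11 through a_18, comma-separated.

d|11:{1,11}  Σφ=1+10=11
d|12:{12,6,4,3,2,1}  Σφ=4+2+2+2+1+1=12
q^13  k|13↦φ(k): 13:12 1:1  a_13=13
q^14  k|14↦φ(k): 1:1 2:1 7:6 14:6  a_14=14
d|15:{1,3,5,15}  Σφ=1+2+4+8=15
n=16: 16·1 8·2 4·4 2·8 1·16  φ→[8+4+2+1+1]=16
[q^17] φ(17)=16,φ(1)=1 ⇒ 17
d|18:{18,9,6,3,2,1}  Σφ=6+6+2+2+1+1=18

11, 12, 13, 14, 15, 16, 17, 18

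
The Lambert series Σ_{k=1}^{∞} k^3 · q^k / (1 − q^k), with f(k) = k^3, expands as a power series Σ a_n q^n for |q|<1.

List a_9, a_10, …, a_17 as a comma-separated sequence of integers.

d|9:{9,3,1}  Σf=729+27+1=757
[q^10] f(10)=1000,f(5)=125,f(2)=8,f(1)=1 ⇒ 1134
[q^11] f(1)=1,f(11)=1331 ⇒ 1332
n=12: 12·1 6·2 4·3 3·4 2·6 1·12  f→[1728+216+64+27+8+1]=2044
n=13: 13·1 1·13  f→[2197+1]=2198
q^14  k|14↦f(k): 1:1 2:8 7:343 14:2744  a_14=3096
d|15:{1,3,5,15}  Σf=1+27+125+3375=3528
[q^16] f(16)=4096,f(8)=512,f(4)=64,f(2)=8,f(1)=1 ⇒ 4681
q^17  k|17↦f(k): 1:1 17:4913  a_17=4914

757, 1134, 1332, 2044, 2198, 3096, 3528, 4681, 4914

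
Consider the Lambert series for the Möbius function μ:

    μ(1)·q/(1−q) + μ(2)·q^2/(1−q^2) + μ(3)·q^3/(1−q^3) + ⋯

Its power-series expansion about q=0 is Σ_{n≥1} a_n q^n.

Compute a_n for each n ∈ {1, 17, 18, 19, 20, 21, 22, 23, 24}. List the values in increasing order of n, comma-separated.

1, 0, 0, 0, 0, 0, 0, 0, 0

d|1:{1}  Σμ=1=1
d|17:{1,17}  Σμ=1+(-1)=0
q^18  k|18↦μ(k): 18:0 9:0 6:1 3:-1 2:-1 1:1  a_18=0
d|19:{19,1}  Σμ=(-1)+1=0
q^20  k|20↦μ(k): 20:0 10:1 5:-1 4:0 2:-1 1:1  a_20=0
d|21:{1,3,7,21}  Σμ=1+(-1)+(-1)+1=0
d|22:{22,11,2,1}  Σμ=1+(-1)+(-1)+1=0
n=23: 23·1 1·23  μ→[(-1)+1]=0
n=24: 1·24 2·12 3·8 4·6 6·4 8·3 12·2 24·1  μ→[1+(-1)+(-1)+0+1+0+0+0]=0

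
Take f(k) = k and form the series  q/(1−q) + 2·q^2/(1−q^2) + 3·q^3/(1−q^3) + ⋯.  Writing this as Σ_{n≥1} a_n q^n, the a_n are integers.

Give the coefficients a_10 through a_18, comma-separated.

[q^10] f(10)=10,f(5)=5,f(2)=2,f(1)=1 ⇒ 18
[q^11] f(11)=11,f(1)=1 ⇒ 12
[q^12] f(1)=1,f(2)=2,f(3)=3,f(4)=4,f(6)=6,f(12)=12 ⇒ 28
d|13:{13,1}  Σf=13+1=14
d|14:{1,2,7,14}  Σf=1+2+7+14=24
q^15  k|15↦f(k): 15:15 5:5 3:3 1:1  a_15=24
[q^16] f(16)=16,f(8)=8,f(4)=4,f(2)=2,f(1)=1 ⇒ 31
d|17:{17,1}  Σf=17+1=18
[q^18] f(1)=1,f(2)=2,f(3)=3,f(6)=6,f(9)=9,f(18)=18 ⇒ 39

18, 12, 28, 14, 24, 24, 31, 18, 39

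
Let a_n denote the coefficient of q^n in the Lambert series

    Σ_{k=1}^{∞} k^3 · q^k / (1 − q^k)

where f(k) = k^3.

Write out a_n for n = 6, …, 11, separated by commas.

d|6:{6,3,2,1}  Σf=216+27+8+1=252
n=7: 1·7 7·1  f→[1+343]=344
d|8:{8,4,2,1}  Σf=512+64+8+1=585
d|9:{9,3,1}  Σf=729+27+1=757
d|10:{10,5,2,1}  Σf=1000+125+8+1=1134
n=11: 11·1 1·11  f→[1331+1]=1332

252, 344, 585, 757, 1134, 1332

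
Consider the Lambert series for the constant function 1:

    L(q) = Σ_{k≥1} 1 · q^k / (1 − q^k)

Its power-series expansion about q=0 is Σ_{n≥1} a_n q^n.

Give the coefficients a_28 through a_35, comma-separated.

n=28: 1·28 2·14 4·7 7·4 14·2 28·1  f→[1+1+1+1+1+1]=6
[q^29] f(1)=1,f(29)=1 ⇒ 2
n=30: 1·30 2·15 3·10 5·6 6·5 10·3 15·2 30·1  f→[1+1+1+1+1+1+1+1]=8
d|31:{31,1}  Σf=1+1=2
d|32:{1,2,4,8,16,32}  Σf=1+1+1+1+1+1=6
d|33:{1,3,11,33}  Σf=1+1+1+1=4
d|34:{1,2,17,34}  Σf=1+1+1+1=4
q^35  k|35↦f(k): 1:1 5:1 7:1 35:1  a_35=4

6, 2, 8, 2, 6, 4, 4, 4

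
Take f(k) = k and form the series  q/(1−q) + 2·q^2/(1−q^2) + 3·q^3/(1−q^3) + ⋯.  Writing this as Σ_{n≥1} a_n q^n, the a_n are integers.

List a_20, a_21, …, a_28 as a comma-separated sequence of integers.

n=20: 1·20 2·10 4·5 5·4 10·2 20·1  f→[1+2+4+5+10+20]=42
n=21: 21·1 7·3 3·7 1·21  f→[21+7+3+1]=32
d|22:{22,11,2,1}  Σf=22+11+2+1=36
[q^23] f(1)=1,f(23)=23 ⇒ 24
[q^24] f(24)=24,f(12)=12,f(8)=8,f(6)=6,f(4)=4,f(3)=3,f(2)=2,f(1)=1 ⇒ 60
d|25:{25,5,1}  Σf=25+5+1=31
q^26  k|26↦f(k): 26:26 13:13 2:2 1:1  a_26=42
[q^27] f(27)=27,f(9)=9,f(3)=3,f(1)=1 ⇒ 40
[q^28] f(1)=1,f(2)=2,f(4)=4,f(7)=7,f(14)=14,f(28)=28 ⇒ 56

42, 32, 36, 24, 60, 31, 42, 40, 56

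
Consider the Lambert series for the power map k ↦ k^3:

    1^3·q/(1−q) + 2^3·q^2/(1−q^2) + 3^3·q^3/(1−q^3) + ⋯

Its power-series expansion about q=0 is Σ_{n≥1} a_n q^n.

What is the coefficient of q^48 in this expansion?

a_48 = 131068

n=48: 48·1 24·2 16·3 12·4 8·6 6·8 4·12 3·16 2·24 1·48  f→[110592+13824+4096+1728+512+216+64+27+8+1]=131068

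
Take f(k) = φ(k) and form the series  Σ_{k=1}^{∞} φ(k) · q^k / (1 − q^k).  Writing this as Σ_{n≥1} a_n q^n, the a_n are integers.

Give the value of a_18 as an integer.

n=18: 18·1 9·2 6·3 3·6 2·9 1·18  φ→[6+6+2+2+1+1]=18

a_18 = 18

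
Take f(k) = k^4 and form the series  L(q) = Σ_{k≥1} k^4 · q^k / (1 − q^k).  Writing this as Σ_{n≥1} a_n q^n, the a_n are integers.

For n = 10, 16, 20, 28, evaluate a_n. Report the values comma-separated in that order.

d|10:{1,2,5,10}  Σf=1+16+625+10000=10642
q^16  k|16↦f(k): 16:65536 8:4096 4:256 2:16 1:1  a_16=69905
d|20:{1,2,4,5,10,20}  Σf=1+16+256+625+10000+160000=170898
d|28:{28,14,7,4,2,1}  Σf=614656+38416+2401+256+16+1=655746

10642, 69905, 170898, 655746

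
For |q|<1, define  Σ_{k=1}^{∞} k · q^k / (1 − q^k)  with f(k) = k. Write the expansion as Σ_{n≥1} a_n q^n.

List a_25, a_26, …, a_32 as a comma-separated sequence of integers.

31, 42, 40, 56, 30, 72, 32, 63

n=25: 1·25 5·5 25·1  f→[1+5+25]=31
q^26  k|26↦f(k): 1:1 2:2 13:13 26:26  a_26=42
[q^27] f(27)=27,f(9)=9,f(3)=3,f(1)=1 ⇒ 40
d|28:{28,14,7,4,2,1}  Σf=28+14+7+4+2+1=56
d|29:{29,1}  Σf=29+1=30
[q^30] f(30)=30,f(15)=15,f(10)=10,f(6)=6,f(5)=5,f(3)=3,f(2)=2,f(1)=1 ⇒ 72
d|31:{1,31}  Σf=1+31=32
q^32  k|32↦f(k): 32:32 16:16 8:8 4:4 2:2 1:1  a_32=63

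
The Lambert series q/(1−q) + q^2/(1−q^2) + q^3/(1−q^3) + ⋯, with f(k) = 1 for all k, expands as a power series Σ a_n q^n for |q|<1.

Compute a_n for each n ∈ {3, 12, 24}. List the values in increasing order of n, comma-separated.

[q^3] f(3)=1,f(1)=1 ⇒ 2
n=12: 12·1 6·2 4·3 3·4 2·6 1·12  f→[1+1+1+1+1+1]=6
[q^24] f(1)=1,f(2)=1,f(3)=1,f(4)=1,f(6)=1,f(8)=1,f(12)=1,f(24)=1 ⇒ 8

2, 6, 8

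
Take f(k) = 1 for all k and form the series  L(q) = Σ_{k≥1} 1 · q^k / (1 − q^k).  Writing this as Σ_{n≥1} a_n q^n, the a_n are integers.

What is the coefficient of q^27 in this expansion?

[q^27] f(27)=1,f(9)=1,f(3)=1,f(1)=1 ⇒ 4

a_27 = 4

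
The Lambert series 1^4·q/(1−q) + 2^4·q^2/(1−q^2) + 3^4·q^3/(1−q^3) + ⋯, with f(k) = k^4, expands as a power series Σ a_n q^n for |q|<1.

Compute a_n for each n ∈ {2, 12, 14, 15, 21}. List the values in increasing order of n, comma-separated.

17, 22386, 40834, 51332, 196964

q^2  k|2↦f(k): 2:16 1:1  a_2=17
d|12:{1,2,3,4,6,12}  Σf=1+16+81+256+1296+20736=22386
d|14:{14,7,2,1}  Σf=38416+2401+16+1=40834
d|15:{15,5,3,1}  Σf=50625+625+81+1=51332
d|21:{1,3,7,21}  Σf=1+81+2401+194481=196964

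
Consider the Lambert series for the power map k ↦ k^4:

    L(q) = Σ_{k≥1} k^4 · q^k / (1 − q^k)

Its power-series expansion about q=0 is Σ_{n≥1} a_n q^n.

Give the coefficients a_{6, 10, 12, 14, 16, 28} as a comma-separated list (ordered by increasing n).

1394, 10642, 22386, 40834, 69905, 655746

n=6: 6·1 3·2 2·3 1·6  f→[1296+81+16+1]=1394
q^10  k|10↦f(k): 1:1 2:16 5:625 10:10000  a_10=10642
q^12  k|12↦f(k): 12:20736 6:1296 4:256 3:81 2:16 1:1  a_12=22386
n=14: 14·1 7·2 2·7 1·14  f→[38416+2401+16+1]=40834
n=16: 1·16 2·8 4·4 8·2 16·1  f→[1+16+256+4096+65536]=69905
d|28:{28,14,7,4,2,1}  Σf=614656+38416+2401+256+16+1=655746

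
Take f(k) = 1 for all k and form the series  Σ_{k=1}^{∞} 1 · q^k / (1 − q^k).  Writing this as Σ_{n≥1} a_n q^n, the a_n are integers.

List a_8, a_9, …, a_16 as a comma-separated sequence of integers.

4, 3, 4, 2, 6, 2, 4, 4, 5

q^8  k|8↦f(k): 8:1 4:1 2:1 1:1  a_8=4
[q^9] f(9)=1,f(3)=1,f(1)=1 ⇒ 3
n=10: 10·1 5·2 2·5 1·10  f→[1+1+1+1]=4
q^11  k|11↦f(k): 11:1 1:1  a_11=2
n=12: 1·12 2·6 3·4 4·3 6·2 12·1  f→[1+1+1+1+1+1]=6
d|13:{1,13}  Σf=1+1=2
n=14: 14·1 7·2 2·7 1·14  f→[1+1+1+1]=4
d|15:{15,5,3,1}  Σf=1+1+1+1=4
[q^16] f(1)=1,f(2)=1,f(4)=1,f(8)=1,f(16)=1 ⇒ 5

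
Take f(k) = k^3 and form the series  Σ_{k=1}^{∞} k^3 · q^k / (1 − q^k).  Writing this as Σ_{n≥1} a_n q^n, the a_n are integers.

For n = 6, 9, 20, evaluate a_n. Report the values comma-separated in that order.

d|6:{1,2,3,6}  Σf=1+8+27+216=252
n=9: 1·9 3·3 9·1  f→[1+27+729]=757
d|20:{20,10,5,4,2,1}  Σf=8000+1000+125+64+8+1=9198

252, 757, 9198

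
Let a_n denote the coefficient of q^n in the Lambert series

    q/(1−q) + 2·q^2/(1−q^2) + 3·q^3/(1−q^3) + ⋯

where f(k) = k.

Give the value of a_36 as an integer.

a_36 = 91

q^36  k|36↦f(k): 1:1 2:2 3:3 4:4 6:6 9:9 12:12 18:18 36:36  a_36=91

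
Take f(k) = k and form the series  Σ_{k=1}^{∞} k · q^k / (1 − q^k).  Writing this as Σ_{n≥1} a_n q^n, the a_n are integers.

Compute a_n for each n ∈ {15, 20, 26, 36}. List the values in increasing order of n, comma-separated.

q^15  k|15↦f(k): 1:1 3:3 5:5 15:15  a_15=24
[q^20] f(1)=1,f(2)=2,f(4)=4,f(5)=5,f(10)=10,f(20)=20 ⇒ 42
[q^26] f(1)=1,f(2)=2,f(13)=13,f(26)=26 ⇒ 42
n=36: 1·36 2·18 3·12 4·9 6·6 9·4 12·3 18·2 36·1  f→[1+2+3+4+6+9+12+18+36]=91

24, 42, 42, 91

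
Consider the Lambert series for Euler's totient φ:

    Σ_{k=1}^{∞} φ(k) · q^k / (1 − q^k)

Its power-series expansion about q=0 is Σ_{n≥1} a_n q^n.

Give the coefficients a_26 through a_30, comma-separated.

q^26  k|26↦φ(k): 26:12 13:12 2:1 1:1  a_26=26
q^27  k|27↦φ(k): 1:1 3:2 9:6 27:18  a_27=27
n=28: 1·28 2·14 4·7 7·4 14·2 28·1  φ→[1+1+2+6+6+12]=28
[q^29] φ(29)=28,φ(1)=1 ⇒ 29
[q^30] φ(30)=8,φ(15)=8,φ(10)=4,φ(6)=2,φ(5)=4,φ(3)=2,φ(2)=1,φ(1)=1 ⇒ 30

26, 27, 28, 29, 30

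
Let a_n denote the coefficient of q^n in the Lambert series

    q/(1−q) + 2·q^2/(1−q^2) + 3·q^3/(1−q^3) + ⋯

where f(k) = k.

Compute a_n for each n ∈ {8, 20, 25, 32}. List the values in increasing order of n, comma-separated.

q^8  k|8↦f(k): 8:8 4:4 2:2 1:1  a_8=15
[q^20] f(1)=1,f(2)=2,f(4)=4,f(5)=5,f(10)=10,f(20)=20 ⇒ 42
[q^25] f(25)=25,f(5)=5,f(1)=1 ⇒ 31
q^32  k|32↦f(k): 1:1 2:2 4:4 8:8 16:16 32:32  a_32=63

15, 42, 31, 63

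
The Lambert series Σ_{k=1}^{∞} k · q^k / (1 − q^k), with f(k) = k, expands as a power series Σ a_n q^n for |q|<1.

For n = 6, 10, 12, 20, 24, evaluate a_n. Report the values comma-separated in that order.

n=6: 6·1 3·2 2·3 1·6  f→[6+3+2+1]=12
q^10  k|10↦f(k): 1:1 2:2 5:5 10:10  a_10=18
d|12:{1,2,3,4,6,12}  Σf=1+2+3+4+6+12=28
n=20: 20·1 10·2 5·4 4·5 2·10 1·20  f→[20+10+5+4+2+1]=42
q^24  k|24↦f(k): 1:1 2:2 3:3 4:4 6:6 8:8 12:12 24:24  a_24=60

12, 18, 28, 42, 60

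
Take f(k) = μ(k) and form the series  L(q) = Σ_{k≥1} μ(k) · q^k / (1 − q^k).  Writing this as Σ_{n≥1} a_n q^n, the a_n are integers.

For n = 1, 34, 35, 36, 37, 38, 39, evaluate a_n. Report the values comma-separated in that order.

d|1:{1}  Σμ=1=1
q^34  k|34↦μ(k): 1:1 2:-1 17:-1 34:1  a_34=0
d|35:{1,5,7,35}  Σμ=1+(-1)+(-1)+1=0
q^36  k|36↦μ(k): 36:0 18:0 12:0 9:0 6:1 4:0 3:-1 2:-1 1:1  a_36=0
d|37:{1,37}  Σμ=1+(-1)=0
d|38:{1,2,19,38}  Σμ=1+(-1)+(-1)+1=0
n=39: 1·39 3·13 13·3 39·1  μ→[1+(-1)+(-1)+1]=0

1, 0, 0, 0, 0, 0, 0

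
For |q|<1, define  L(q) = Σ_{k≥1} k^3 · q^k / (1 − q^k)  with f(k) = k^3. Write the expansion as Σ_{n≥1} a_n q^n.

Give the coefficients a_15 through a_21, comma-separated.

n=15: 1·15 3·5 5·3 15·1  f→[1+27+125+3375]=3528
d|16:{16,8,4,2,1}  Σf=4096+512+64+8+1=4681
d|17:{17,1}  Σf=4913+1=4914
n=18: 1·18 2·9 3·6 6·3 9·2 18·1  f→[1+8+27+216+729+5832]=6813
[q^19] f(19)=6859,f(1)=1 ⇒ 6860
q^20  k|20↦f(k): 20:8000 10:1000 5:125 4:64 2:8 1:1  a_20=9198
[q^21] f(21)=9261,f(7)=343,f(3)=27,f(1)=1 ⇒ 9632

3528, 4681, 4914, 6813, 6860, 9198, 9632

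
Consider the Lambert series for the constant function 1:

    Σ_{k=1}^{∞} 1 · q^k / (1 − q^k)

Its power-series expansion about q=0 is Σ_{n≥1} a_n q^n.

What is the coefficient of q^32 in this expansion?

[q^32] f(1)=1,f(2)=1,f(4)=1,f(8)=1,f(16)=1,f(32)=1 ⇒ 6

a_32 = 6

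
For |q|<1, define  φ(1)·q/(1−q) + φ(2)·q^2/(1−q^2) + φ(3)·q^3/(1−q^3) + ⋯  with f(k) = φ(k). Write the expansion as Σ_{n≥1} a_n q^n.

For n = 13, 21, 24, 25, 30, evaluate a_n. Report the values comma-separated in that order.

[q^13] φ(13)=12,φ(1)=1 ⇒ 13
d|21:{21,7,3,1}  Σφ=12+6+2+1=21
n=24: 24·1 12·2 8·3 6·4 4·6 3·8 2·12 1·24  φ→[8+4+4+2+2+2+1+1]=24
n=25: 1·25 5·5 25·1  φ→[1+4+20]=25
n=30: 1·30 2·15 3·10 5·6 6·5 10·3 15·2 30·1  φ→[1+1+2+4+2+4+8+8]=30

13, 21, 24, 25, 30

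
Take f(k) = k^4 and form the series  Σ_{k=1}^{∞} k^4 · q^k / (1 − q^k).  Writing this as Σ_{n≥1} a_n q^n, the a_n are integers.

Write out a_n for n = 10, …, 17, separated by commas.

d|10:{10,5,2,1}  Σf=10000+625+16+1=10642
[q^11] f(1)=1,f(11)=14641 ⇒ 14642
[q^12] f(12)=20736,f(6)=1296,f(4)=256,f(3)=81,f(2)=16,f(1)=1 ⇒ 22386
d|13:{1,13}  Σf=1+28561=28562
d|14:{14,7,2,1}  Σf=38416+2401+16+1=40834
n=15: 1·15 3·5 5·3 15·1  f→[1+81+625+50625]=51332
[q^16] f(16)=65536,f(8)=4096,f(4)=256,f(2)=16,f(1)=1 ⇒ 69905
q^17  k|17↦f(k): 1:1 17:83521  a_17=83522

10642, 14642, 22386, 28562, 40834, 51332, 69905, 83522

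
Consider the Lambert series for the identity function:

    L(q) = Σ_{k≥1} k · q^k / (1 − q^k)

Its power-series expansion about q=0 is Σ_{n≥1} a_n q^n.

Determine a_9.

a_9 = 13

d|9:{1,3,9}  Σf=1+3+9=13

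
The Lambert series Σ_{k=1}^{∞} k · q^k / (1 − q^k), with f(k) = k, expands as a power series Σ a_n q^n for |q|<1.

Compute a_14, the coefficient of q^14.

a_14 = 24

q^14  k|14↦f(k): 14:14 7:7 2:2 1:1  a_14=24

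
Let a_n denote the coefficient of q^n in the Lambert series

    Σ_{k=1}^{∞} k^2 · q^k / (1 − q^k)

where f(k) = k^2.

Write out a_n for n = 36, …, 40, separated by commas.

1911, 1370, 1810, 1700, 2210

[q^36] f(1)=1,f(2)=4,f(3)=9,f(4)=16,f(6)=36,f(9)=81,f(12)=144,f(18)=324,f(36)=1296 ⇒ 1911
n=37: 1·37 37·1  f→[1+1369]=1370
q^38  k|38↦f(k): 38:1444 19:361 2:4 1:1  a_38=1810
d|39:{39,13,3,1}  Σf=1521+169+9+1=1700
d|40:{1,2,4,5,8,10,20,40}  Σf=1+4+16+25+64+100+400+1600=2210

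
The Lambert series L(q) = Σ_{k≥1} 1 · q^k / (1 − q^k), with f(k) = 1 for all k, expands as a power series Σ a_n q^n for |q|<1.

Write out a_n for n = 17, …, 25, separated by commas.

n=17: 1·17 17·1  f→[1+1]=2
d|18:{18,9,6,3,2,1}  Σf=1+1+1+1+1+1=6
[q^19] f(1)=1,f(19)=1 ⇒ 2
n=20: 1·20 2·10 4·5 5·4 10·2 20·1  f→[1+1+1+1+1+1]=6
q^21  k|21↦f(k): 21:1 7:1 3:1 1:1  a_21=4
n=22: 1·22 2·11 11·2 22·1  f→[1+1+1+1]=4
n=23: 23·1 1·23  f→[1+1]=2
q^24  k|24↦f(k): 24:1 12:1 8:1 6:1 4:1 3:1 2:1 1:1  a_24=8
n=25: 1·25 5·5 25·1  f→[1+1+1]=3

2, 6, 2, 6, 4, 4, 2, 8, 3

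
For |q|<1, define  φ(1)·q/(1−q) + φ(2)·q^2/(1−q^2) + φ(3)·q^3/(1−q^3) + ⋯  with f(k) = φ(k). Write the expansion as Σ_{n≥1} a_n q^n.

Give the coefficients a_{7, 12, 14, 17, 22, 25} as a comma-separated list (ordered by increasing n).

[q^7] φ(1)=1,φ(7)=6 ⇒ 7
[q^12] φ(1)=1,φ(2)=1,φ(3)=2,φ(4)=2,φ(6)=2,φ(12)=4 ⇒ 12
[q^14] φ(14)=6,φ(7)=6,φ(2)=1,φ(1)=1 ⇒ 14
[q^17] φ(17)=16,φ(1)=1 ⇒ 17
q^22  k|22↦φ(k): 1:1 2:1 11:10 22:10  a_22=22
n=25: 25·1 5·5 1·25  φ→[20+4+1]=25

7, 12, 14, 17, 22, 25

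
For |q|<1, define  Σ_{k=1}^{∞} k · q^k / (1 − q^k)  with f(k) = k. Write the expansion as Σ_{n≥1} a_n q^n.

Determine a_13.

q^13  k|13↦f(k): 13:13 1:1  a_13=14

a_13 = 14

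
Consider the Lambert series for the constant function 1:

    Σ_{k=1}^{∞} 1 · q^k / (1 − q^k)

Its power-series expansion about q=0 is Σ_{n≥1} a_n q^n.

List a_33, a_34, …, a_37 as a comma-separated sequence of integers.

d|33:{33,11,3,1}  Σf=1+1+1+1=4
q^34  k|34↦f(k): 1:1 2:1 17:1 34:1  a_34=4
[q^35] f(1)=1,f(5)=1,f(7)=1,f(35)=1 ⇒ 4
n=36: 36·1 18·2 12·3 9·4 6·6 4·9 3·12 2·18 1·36  f→[1+1+1+1+1+1+1+1+1]=9
d|37:{1,37}  Σf=1+1=2

4, 4, 4, 9, 2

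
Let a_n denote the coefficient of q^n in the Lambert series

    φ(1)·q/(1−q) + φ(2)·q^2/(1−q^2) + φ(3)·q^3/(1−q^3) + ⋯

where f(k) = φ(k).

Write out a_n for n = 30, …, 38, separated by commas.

[q^30] φ(30)=8,φ(15)=8,φ(10)=4,φ(6)=2,φ(5)=4,φ(3)=2,φ(2)=1,φ(1)=1 ⇒ 30
q^31  k|31↦φ(k): 31:30 1:1  a_31=31
n=32: 1·32 2·16 4·8 8·4 16·2 32·1  φ→[1+1+2+4+8+16]=32
q^33  k|33↦φ(k): 1:1 3:2 11:10 33:20  a_33=33
d|34:{1,2,17,34}  Σφ=1+1+16+16=34
d|35:{1,5,7,35}  Σφ=1+4+6+24=35
[q^36] φ(36)=12,φ(18)=6,φ(12)=4,φ(9)=6,φ(6)=2,φ(4)=2,φ(3)=2,φ(2)=1,φ(1)=1 ⇒ 36
d|37:{37,1}  Σφ=36+1=37
q^38  k|38↦φ(k): 1:1 2:1 19:18 38:18  a_38=38

30, 31, 32, 33, 34, 35, 36, 37, 38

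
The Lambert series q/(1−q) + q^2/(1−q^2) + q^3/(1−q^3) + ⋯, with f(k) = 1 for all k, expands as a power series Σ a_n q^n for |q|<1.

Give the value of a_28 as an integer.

a_28 = 6

n=28: 28·1 14·2 7·4 4·7 2·14 1·28  f→[1+1+1+1+1+1]=6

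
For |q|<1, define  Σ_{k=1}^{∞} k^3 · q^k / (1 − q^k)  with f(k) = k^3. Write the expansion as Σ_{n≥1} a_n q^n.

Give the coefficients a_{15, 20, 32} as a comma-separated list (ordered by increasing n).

3528, 9198, 37449

d|15:{1,3,5,15}  Σf=1+27+125+3375=3528
q^20  k|20↦f(k): 1:1 2:8 4:64 5:125 10:1000 20:8000  a_20=9198
d|32:{32,16,8,4,2,1}  Σf=32768+4096+512+64+8+1=37449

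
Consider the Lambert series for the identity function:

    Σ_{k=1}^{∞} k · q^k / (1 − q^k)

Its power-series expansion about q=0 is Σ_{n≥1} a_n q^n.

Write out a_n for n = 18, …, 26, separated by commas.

q^18  k|18↦f(k): 18:18 9:9 6:6 3:3 2:2 1:1  a_18=39
d|19:{1,19}  Σf=1+19=20
d|20:{20,10,5,4,2,1}  Σf=20+10+5+4+2+1=42
d|21:{1,3,7,21}  Σf=1+3+7+21=32
q^22  k|22↦f(k): 1:1 2:2 11:11 22:22  a_22=36
n=23: 23·1 1·23  f→[23+1]=24
d|24:{1,2,3,4,6,8,12,24}  Σf=1+2+3+4+6+8+12+24=60
n=25: 1·25 5·5 25·1  f→[1+5+25]=31
[q^26] f(26)=26,f(13)=13,f(2)=2,f(1)=1 ⇒ 42

39, 20, 42, 32, 36, 24, 60, 31, 42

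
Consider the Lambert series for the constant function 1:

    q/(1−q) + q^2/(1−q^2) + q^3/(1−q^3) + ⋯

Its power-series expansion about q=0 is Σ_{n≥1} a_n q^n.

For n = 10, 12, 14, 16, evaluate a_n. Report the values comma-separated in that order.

4, 6, 4, 5

d|10:{10,5,2,1}  Σf=1+1+1+1=4
d|12:{12,6,4,3,2,1}  Σf=1+1+1+1+1+1=6
d|14:{1,2,7,14}  Σf=1+1+1+1=4
d|16:{16,8,4,2,1}  Σf=1+1+1+1+1=5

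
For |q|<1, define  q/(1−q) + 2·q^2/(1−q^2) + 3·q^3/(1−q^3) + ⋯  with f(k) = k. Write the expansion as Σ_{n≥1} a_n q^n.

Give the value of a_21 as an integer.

n=21: 1·21 3·7 7·3 21·1  f→[1+3+7+21]=32

a_21 = 32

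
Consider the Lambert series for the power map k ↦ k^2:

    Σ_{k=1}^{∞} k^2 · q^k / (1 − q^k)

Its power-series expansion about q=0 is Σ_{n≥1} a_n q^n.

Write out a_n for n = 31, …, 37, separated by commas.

962, 1365, 1220, 1450, 1300, 1911, 1370

q^31  k|31↦f(k): 1:1 31:961  a_31=962
d|32:{32,16,8,4,2,1}  Σf=1024+256+64+16+4+1=1365
d|33:{1,3,11,33}  Σf=1+9+121+1089=1220
[q^34] f(1)=1,f(2)=4,f(17)=289,f(34)=1156 ⇒ 1450
n=35: 1·35 5·7 7·5 35·1  f→[1+25+49+1225]=1300
[q^36] f(1)=1,f(2)=4,f(3)=9,f(4)=16,f(6)=36,f(9)=81,f(12)=144,f(18)=324,f(36)=1296 ⇒ 1911
q^37  k|37↦f(k): 1:1 37:1369  a_37=1370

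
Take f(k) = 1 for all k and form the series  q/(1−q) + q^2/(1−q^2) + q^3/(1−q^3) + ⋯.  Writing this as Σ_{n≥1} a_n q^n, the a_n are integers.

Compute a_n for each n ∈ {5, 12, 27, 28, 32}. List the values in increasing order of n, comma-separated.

d|5:{5,1}  Σf=1+1=2
[q^12] f(12)=1,f(6)=1,f(4)=1,f(3)=1,f(2)=1,f(1)=1 ⇒ 6
n=27: 27·1 9·3 3·9 1·27  f→[1+1+1+1]=4
n=28: 28·1 14·2 7·4 4·7 2·14 1·28  f→[1+1+1+1+1+1]=6
d|32:{32,16,8,4,2,1}  Σf=1+1+1+1+1+1=6

2, 6, 4, 6, 6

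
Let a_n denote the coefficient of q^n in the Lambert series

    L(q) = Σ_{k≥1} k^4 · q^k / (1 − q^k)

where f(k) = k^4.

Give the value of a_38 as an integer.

a_38 = 2215474

n=38: 1·38 2·19 19·2 38·1  f→[1+16+130321+2085136]=2215474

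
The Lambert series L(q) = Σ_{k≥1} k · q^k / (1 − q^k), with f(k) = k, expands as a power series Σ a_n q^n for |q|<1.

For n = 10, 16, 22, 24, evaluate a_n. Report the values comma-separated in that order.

18, 31, 36, 60

q^10  k|10↦f(k): 10:10 5:5 2:2 1:1  a_10=18
[q^16] f(1)=1,f(2)=2,f(4)=4,f(8)=8,f(16)=16 ⇒ 31
q^22  k|22↦f(k): 1:1 2:2 11:11 22:22  a_22=36
q^24  k|24↦f(k): 24:24 12:12 8:8 6:6 4:4 3:3 2:2 1:1  a_24=60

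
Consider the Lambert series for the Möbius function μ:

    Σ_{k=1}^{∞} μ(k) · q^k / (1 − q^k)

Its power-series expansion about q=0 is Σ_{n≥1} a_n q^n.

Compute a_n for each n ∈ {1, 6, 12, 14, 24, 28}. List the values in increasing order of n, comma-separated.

n=1: 1·1  μ→[1]=1
n=6: 1·6 2·3 3·2 6·1  μ→[1+(-1)+(-1)+1]=0
[q^12] μ(12)=0,μ(6)=1,μ(4)=0,μ(3)=-1,μ(2)=-1,μ(1)=1 ⇒ 0
n=14: 1·14 2·7 7·2 14·1  μ→[1+(-1)+(-1)+1]=0
d|24:{24,12,8,6,4,3,2,1}  Σμ=0+0+0+1+0+(-1)+(-1)+1=0
n=28: 28·1 14·2 7·4 4·7 2·14 1·28  μ→[0+1+(-1)+0+(-1)+1]=0

1, 0, 0, 0, 0, 0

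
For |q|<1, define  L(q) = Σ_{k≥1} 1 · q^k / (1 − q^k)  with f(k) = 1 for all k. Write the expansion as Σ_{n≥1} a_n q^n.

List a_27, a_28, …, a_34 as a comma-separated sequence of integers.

4, 6, 2, 8, 2, 6, 4, 4

[q^27] f(27)=1,f(9)=1,f(3)=1,f(1)=1 ⇒ 4
[q^28] f(28)=1,f(14)=1,f(7)=1,f(4)=1,f(2)=1,f(1)=1 ⇒ 6
q^29  k|29↦f(k): 29:1 1:1  a_29=2
d|30:{1,2,3,5,6,10,15,30}  Σf=1+1+1+1+1+1+1+1=8
[q^31] f(31)=1,f(1)=1 ⇒ 2
[q^32] f(1)=1,f(2)=1,f(4)=1,f(8)=1,f(16)=1,f(32)=1 ⇒ 6
[q^33] f(33)=1,f(11)=1,f(3)=1,f(1)=1 ⇒ 4
q^34  k|34↦f(k): 1:1 2:1 17:1 34:1  a_34=4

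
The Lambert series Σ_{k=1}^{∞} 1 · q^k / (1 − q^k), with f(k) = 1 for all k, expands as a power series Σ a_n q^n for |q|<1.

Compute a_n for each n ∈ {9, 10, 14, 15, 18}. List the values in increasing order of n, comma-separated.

3, 4, 4, 4, 6

d|9:{9,3,1}  Σf=1+1+1=3
n=10: 1·10 2·5 5·2 10·1  f→[1+1+1+1]=4
n=14: 1·14 2·7 7·2 14·1  f→[1+1+1+1]=4
q^15  k|15↦f(k): 15:1 5:1 3:1 1:1  a_15=4
[q^18] f(1)=1,f(2)=1,f(3)=1,f(6)=1,f(9)=1,f(18)=1 ⇒ 6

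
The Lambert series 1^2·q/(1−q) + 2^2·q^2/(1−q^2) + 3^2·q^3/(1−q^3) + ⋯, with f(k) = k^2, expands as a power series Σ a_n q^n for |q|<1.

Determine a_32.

a_32 = 1365

d|32:{1,2,4,8,16,32}  Σf=1+4+16+64+256+1024=1365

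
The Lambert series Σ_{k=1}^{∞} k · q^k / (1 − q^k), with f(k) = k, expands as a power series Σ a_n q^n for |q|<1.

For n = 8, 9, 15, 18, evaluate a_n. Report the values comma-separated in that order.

15, 13, 24, 39

d|8:{1,2,4,8}  Σf=1+2+4+8=15
[q^9] f(1)=1,f(3)=3,f(9)=9 ⇒ 13
q^15  k|15↦f(k): 15:15 5:5 3:3 1:1  a_15=24
q^18  k|18↦f(k): 18:18 9:9 6:6 3:3 2:2 1:1  a_18=39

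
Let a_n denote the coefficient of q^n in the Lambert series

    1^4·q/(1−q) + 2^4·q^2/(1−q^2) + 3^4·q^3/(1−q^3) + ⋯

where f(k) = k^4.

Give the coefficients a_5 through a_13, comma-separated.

n=5: 1·5 5·1  f→[1+625]=626
n=6: 1·6 2·3 3·2 6·1  f→[1+16+81+1296]=1394
q^7  k|7↦f(k): 7:2401 1:1  a_7=2402
n=8: 8·1 4·2 2·4 1·8  f→[4096+256+16+1]=4369
q^9  k|9↦f(k): 9:6561 3:81 1:1  a_9=6643
[q^10] f(10)=10000,f(5)=625,f(2)=16,f(1)=1 ⇒ 10642
[q^11] f(11)=14641,f(1)=1 ⇒ 14642
[q^12] f(12)=20736,f(6)=1296,f(4)=256,f(3)=81,f(2)=16,f(1)=1 ⇒ 22386
d|13:{13,1}  Σf=28561+1=28562

626, 1394, 2402, 4369, 6643, 10642, 14642, 22386, 28562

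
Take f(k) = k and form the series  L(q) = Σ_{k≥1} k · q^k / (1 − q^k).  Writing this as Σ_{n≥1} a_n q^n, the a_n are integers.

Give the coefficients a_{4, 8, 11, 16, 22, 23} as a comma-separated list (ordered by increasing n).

n=4: 4·1 2·2 1·4  f→[4+2+1]=7
n=8: 8·1 4·2 2·4 1·8  f→[8+4+2+1]=15
[q^11] f(1)=1,f(11)=11 ⇒ 12
n=16: 16·1 8·2 4·4 2·8 1·16  f→[16+8+4+2+1]=31
n=22: 1·22 2·11 11·2 22·1  f→[1+2+11+22]=36
d|23:{23,1}  Σf=23+1=24

7, 15, 12, 31, 36, 24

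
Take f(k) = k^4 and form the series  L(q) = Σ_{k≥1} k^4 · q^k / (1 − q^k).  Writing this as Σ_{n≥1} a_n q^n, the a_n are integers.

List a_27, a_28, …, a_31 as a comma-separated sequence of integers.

n=27: 27·1 9·3 3·9 1·27  f→[531441+6561+81+1]=538084
d|28:{28,14,7,4,2,1}  Σf=614656+38416+2401+256+16+1=655746
n=29: 1·29 29·1  f→[1+707281]=707282
q^30  k|30↦f(k): 30:810000 15:50625 10:10000 6:1296 5:625 3:81 2:16 1:1  a_30=872644
[q^31] f(31)=923521,f(1)=1 ⇒ 923522

538084, 655746, 707282, 872644, 923522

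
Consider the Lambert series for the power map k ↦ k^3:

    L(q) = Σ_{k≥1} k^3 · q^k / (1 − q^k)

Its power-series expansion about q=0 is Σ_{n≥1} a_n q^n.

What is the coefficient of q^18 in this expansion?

q^18  k|18↦f(k): 1:1 2:8 3:27 6:216 9:729 18:5832  a_18=6813

a_18 = 6813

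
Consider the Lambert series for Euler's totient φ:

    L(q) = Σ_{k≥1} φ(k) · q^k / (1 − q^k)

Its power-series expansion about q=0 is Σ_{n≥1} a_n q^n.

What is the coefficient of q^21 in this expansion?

q^21  k|21↦φ(k): 21:12 7:6 3:2 1:1  a_21=21

a_21 = 21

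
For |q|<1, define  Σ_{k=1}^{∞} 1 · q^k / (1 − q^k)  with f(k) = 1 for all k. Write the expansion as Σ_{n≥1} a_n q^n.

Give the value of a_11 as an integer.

a_11 = 2

d|11:{1,11}  Σf=1+1=2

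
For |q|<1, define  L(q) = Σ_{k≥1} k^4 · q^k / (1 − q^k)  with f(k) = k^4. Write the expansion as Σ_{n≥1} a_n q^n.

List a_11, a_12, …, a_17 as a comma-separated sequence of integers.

14642, 22386, 28562, 40834, 51332, 69905, 83522

n=11: 1·11 11·1  f→[1+14641]=14642
n=12: 1·12 2·6 3·4 4·3 6·2 12·1  f→[1+16+81+256+1296+20736]=22386
[q^13] f(13)=28561,f(1)=1 ⇒ 28562
d|14:{1,2,7,14}  Σf=1+16+2401+38416=40834
q^15  k|15↦f(k): 15:50625 5:625 3:81 1:1  a_15=51332
n=16: 16·1 8·2 4·4 2·8 1·16  f→[65536+4096+256+16+1]=69905
[q^17] f(1)=1,f(17)=83521 ⇒ 83522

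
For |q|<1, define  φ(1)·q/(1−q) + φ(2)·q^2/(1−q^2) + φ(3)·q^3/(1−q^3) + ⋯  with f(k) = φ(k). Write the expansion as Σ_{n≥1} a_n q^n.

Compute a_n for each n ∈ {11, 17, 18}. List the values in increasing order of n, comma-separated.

d|11:{11,1}  Σφ=10+1=11
d|17:{17,1}  Σφ=16+1=17
n=18: 18·1 9·2 6·3 3·6 2·9 1·18  φ→[6+6+2+2+1+1]=18

11, 17, 18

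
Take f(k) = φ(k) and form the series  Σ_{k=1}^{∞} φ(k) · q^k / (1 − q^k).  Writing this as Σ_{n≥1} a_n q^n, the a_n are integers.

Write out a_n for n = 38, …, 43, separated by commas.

[q^38] φ(38)=18,φ(19)=18,φ(2)=1,φ(1)=1 ⇒ 38
d|39:{39,13,3,1}  Σφ=24+12+2+1=39
n=40: 40·1 20·2 10·4 8·5 5·8 4·10 2·20 1·40  φ→[16+8+4+4+4+2+1+1]=40
d|41:{41,1}  Σφ=40+1=41
q^42  k|42↦φ(k): 1:1 2:1 3:2 6:2 7:6 14:6 21:12 42:12  a_42=42
q^43  k|43↦φ(k): 1:1 43:42  a_43=43

38, 39, 40, 41, 42, 43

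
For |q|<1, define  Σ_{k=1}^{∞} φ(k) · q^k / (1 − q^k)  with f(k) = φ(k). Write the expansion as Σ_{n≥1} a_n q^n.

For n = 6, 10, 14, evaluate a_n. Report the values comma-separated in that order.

[q^6] φ(1)=1,φ(2)=1,φ(3)=2,φ(6)=2 ⇒ 6
[q^10] φ(1)=1,φ(2)=1,φ(5)=4,φ(10)=4 ⇒ 10
d|14:{14,7,2,1}  Σφ=6+6+1+1=14

6, 10, 14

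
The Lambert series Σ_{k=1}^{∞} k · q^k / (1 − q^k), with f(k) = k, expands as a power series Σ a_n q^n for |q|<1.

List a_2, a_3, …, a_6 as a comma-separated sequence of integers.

3, 4, 7, 6, 12

q^2  k|2↦f(k): 1:1 2:2  a_2=3
n=3: 1·3 3·1  f→[1+3]=4
[q^4] f(1)=1,f(2)=2,f(4)=4 ⇒ 7
d|5:{5,1}  Σf=5+1=6
n=6: 1·6 2·3 3·2 6·1  f→[1+2+3+6]=12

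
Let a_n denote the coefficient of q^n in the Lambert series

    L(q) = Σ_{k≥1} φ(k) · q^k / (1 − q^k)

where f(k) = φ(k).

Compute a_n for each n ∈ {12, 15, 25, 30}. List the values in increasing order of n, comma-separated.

d|12:{1,2,3,4,6,12}  Σφ=1+1+2+2+2+4=12
d|15:{1,3,5,15}  Σφ=1+2+4+8=15
d|25:{25,5,1}  Σφ=20+4+1=25
q^30  k|30↦φ(k): 30:8 15:8 10:4 6:2 5:4 3:2 2:1 1:1  a_30=30

12, 15, 25, 30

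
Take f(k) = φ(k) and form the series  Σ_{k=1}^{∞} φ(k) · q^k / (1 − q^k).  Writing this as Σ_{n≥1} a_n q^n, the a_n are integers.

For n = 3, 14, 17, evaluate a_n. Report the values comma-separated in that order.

[q^3] φ(1)=1,φ(3)=2 ⇒ 3
d|14:{1,2,7,14}  Σφ=1+1+6+6=14
[q^17] φ(17)=16,φ(1)=1 ⇒ 17

3, 14, 17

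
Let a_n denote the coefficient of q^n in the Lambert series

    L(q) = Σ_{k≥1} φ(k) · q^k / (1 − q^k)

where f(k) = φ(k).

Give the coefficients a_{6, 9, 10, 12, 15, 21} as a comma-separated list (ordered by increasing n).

q^6  k|6↦φ(k): 6:2 3:2 2:1 1:1  a_6=6
n=9: 9·1 3·3 1·9  φ→[6+2+1]=9
d|10:{10,5,2,1}  Σφ=4+4+1+1=10
[q^12] φ(12)=4,φ(6)=2,φ(4)=2,φ(3)=2,φ(2)=1,φ(1)=1 ⇒ 12
d|15:{15,5,3,1}  Σφ=8+4+2+1=15
q^21  k|21↦φ(k): 21:12 7:6 3:2 1:1  a_21=21

6, 9, 10, 12, 15, 21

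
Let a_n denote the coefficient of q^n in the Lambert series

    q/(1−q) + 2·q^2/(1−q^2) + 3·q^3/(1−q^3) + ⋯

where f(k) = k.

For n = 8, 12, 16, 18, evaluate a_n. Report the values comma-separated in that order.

15, 28, 31, 39

q^8  k|8↦f(k): 8:8 4:4 2:2 1:1  a_8=15
n=12: 12·1 6·2 4·3 3·4 2·6 1·12  f→[12+6+4+3+2+1]=28
q^16  k|16↦f(k): 1:1 2:2 4:4 8:8 16:16  a_16=31
q^18  k|18↦f(k): 1:1 2:2 3:3 6:6 9:9 18:18  a_18=39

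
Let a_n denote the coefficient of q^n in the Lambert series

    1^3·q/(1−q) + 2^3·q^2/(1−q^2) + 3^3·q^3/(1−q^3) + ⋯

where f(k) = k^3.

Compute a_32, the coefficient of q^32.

a_32 = 37449

q^32  k|32↦f(k): 32:32768 16:4096 8:512 4:64 2:8 1:1  a_32=37449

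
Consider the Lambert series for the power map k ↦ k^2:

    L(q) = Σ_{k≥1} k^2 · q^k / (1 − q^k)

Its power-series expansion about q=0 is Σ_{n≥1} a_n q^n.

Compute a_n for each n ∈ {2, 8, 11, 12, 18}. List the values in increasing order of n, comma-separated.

d|2:{2,1}  Σf=4+1=5
q^8  k|8↦f(k): 8:64 4:16 2:4 1:1  a_8=85
n=11: 1·11 11·1  f→[1+121]=122
[q^12] f(1)=1,f(2)=4,f(3)=9,f(4)=16,f(6)=36,f(12)=144 ⇒ 210
q^18  k|18↦f(k): 1:1 2:4 3:9 6:36 9:81 18:324  a_18=455

5, 85, 122, 210, 455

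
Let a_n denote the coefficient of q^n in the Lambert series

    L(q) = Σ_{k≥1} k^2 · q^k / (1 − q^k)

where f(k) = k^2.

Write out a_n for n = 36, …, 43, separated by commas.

q^36  k|36↦f(k): 1:1 2:4 3:9 4:16 6:36 9:81 12:144 18:324 36:1296  a_36=1911
[q^37] f(37)=1369,f(1)=1 ⇒ 1370
n=38: 1·38 2·19 19·2 38·1  f→[1+4+361+1444]=1810
q^39  k|39↦f(k): 39:1521 13:169 3:9 1:1  a_39=1700
q^40  k|40↦f(k): 1:1 2:4 4:16 5:25 8:64 10:100 20:400 40:1600  a_40=2210
n=41: 1·41 41·1  f→[1+1681]=1682
[q^42] f(1)=1,f(2)=4,f(3)=9,f(6)=36,f(7)=49,f(14)=196,f(21)=441,f(42)=1764 ⇒ 2500
q^43  k|43↦f(k): 1:1 43:1849  a_43=1850

1911, 1370, 1810, 1700, 2210, 1682, 2500, 1850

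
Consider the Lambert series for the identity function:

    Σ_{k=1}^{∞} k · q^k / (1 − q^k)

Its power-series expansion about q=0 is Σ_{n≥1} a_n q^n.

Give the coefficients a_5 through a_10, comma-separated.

6, 12, 8, 15, 13, 18

n=5: 5·1 1·5  f→[5+1]=6
[q^6] f(1)=1,f(2)=2,f(3)=3,f(6)=6 ⇒ 12
n=7: 1·7 7·1  f→[1+7]=8
n=8: 1·8 2·4 4·2 8·1  f→[1+2+4+8]=15
q^9  k|9↦f(k): 1:1 3:3 9:9  a_9=13
[q^10] f(1)=1,f(2)=2,f(5)=5,f(10)=10 ⇒ 18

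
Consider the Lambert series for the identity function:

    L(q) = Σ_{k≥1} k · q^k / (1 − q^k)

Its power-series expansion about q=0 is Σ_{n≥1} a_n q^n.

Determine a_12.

a_12 = 28

[q^12] f(12)=12,f(6)=6,f(4)=4,f(3)=3,f(2)=2,f(1)=1 ⇒ 28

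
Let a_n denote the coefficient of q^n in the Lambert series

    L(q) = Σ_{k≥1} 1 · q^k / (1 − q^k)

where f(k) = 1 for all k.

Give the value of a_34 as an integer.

a_34 = 4

q^34  k|34↦f(k): 34:1 17:1 2:1 1:1  a_34=4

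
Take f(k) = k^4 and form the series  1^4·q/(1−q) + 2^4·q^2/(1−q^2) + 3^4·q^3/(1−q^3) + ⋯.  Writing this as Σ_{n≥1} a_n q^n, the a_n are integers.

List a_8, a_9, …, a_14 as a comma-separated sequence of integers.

4369, 6643, 10642, 14642, 22386, 28562, 40834

q^8  k|8↦f(k): 8:4096 4:256 2:16 1:1  a_8=4369
d|9:{9,3,1}  Σf=6561+81+1=6643
q^10  k|10↦f(k): 10:10000 5:625 2:16 1:1  a_10=10642
d|11:{1,11}  Σf=1+14641=14642
q^12  k|12↦f(k): 12:20736 6:1296 4:256 3:81 2:16 1:1  a_12=22386
d|13:{1,13}  Σf=1+28561=28562
q^14  k|14↦f(k): 1:1 2:16 7:2401 14:38416  a_14=40834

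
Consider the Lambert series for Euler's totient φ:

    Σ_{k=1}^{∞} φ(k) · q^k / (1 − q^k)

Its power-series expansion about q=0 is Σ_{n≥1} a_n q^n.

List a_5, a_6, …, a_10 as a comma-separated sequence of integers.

n=5: 1·5 5·1  φ→[1+4]=5
[q^6] φ(1)=1,φ(2)=1,φ(3)=2,φ(6)=2 ⇒ 6
d|7:{7,1}  Σφ=6+1=7
q^8  k|8↦φ(k): 1:1 2:1 4:2 8:4  a_8=8
[q^9] φ(9)=6,φ(3)=2,φ(1)=1 ⇒ 9
d|10:{1,2,5,10}  Σφ=1+1+4+4=10

5, 6, 7, 8, 9, 10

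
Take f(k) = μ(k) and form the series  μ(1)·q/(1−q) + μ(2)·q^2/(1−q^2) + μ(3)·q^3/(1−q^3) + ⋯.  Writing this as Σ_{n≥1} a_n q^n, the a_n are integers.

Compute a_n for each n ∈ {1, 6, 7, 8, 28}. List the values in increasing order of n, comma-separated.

[q^1] μ(1)=1 ⇒ 1
q^6  k|6↦μ(k): 6:1 3:-1 2:-1 1:1  a_6=0
d|7:{7,1}  Σμ=(-1)+1=0
n=8: 8·1 4·2 2·4 1·8  μ→[0+0+(-1)+1]=0
d|28:{1,2,4,7,14,28}  Σμ=1+(-1)+0+(-1)+1+0=0

1, 0, 0, 0, 0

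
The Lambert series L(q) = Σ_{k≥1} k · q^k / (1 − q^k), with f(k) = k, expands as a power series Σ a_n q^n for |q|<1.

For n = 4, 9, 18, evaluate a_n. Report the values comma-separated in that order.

[q^4] f(4)=4,f(2)=2,f(1)=1 ⇒ 7
q^9  k|9↦f(k): 9:9 3:3 1:1  a_9=13
[q^18] f(1)=1,f(2)=2,f(3)=3,f(6)=6,f(9)=9,f(18)=18 ⇒ 39

7, 13, 39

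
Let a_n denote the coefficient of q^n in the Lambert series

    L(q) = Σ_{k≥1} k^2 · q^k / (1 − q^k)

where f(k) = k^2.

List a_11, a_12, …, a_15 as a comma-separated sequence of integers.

122, 210, 170, 250, 260

q^11  k|11↦f(k): 1:1 11:121  a_11=122
d|12:{1,2,3,4,6,12}  Σf=1+4+9+16+36+144=210
d|13:{1,13}  Σf=1+169=170
q^14  k|14↦f(k): 14:196 7:49 2:4 1:1  a_14=250
q^15  k|15↦f(k): 15:225 5:25 3:9 1:1  a_15=260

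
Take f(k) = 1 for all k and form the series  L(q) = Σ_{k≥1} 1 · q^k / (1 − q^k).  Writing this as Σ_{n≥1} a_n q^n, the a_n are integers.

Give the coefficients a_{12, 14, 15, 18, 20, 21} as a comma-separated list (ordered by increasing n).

6, 4, 4, 6, 6, 4

[q^12] f(1)=1,f(2)=1,f(3)=1,f(4)=1,f(6)=1,f(12)=1 ⇒ 6
n=14: 1·14 2·7 7·2 14·1  f→[1+1+1+1]=4
q^15  k|15↦f(k): 15:1 5:1 3:1 1:1  a_15=4
n=18: 18·1 9·2 6·3 3·6 2·9 1·18  f→[1+1+1+1+1+1]=6
d|20:{20,10,5,4,2,1}  Σf=1+1+1+1+1+1=6
[q^21] f(21)=1,f(7)=1,f(3)=1,f(1)=1 ⇒ 4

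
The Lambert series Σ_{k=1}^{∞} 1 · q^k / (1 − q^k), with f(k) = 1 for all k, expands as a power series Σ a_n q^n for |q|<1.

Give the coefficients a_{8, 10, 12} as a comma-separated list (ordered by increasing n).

4, 4, 6

d|8:{1,2,4,8}  Σf=1+1+1+1=4
n=10: 1·10 2·5 5·2 10·1  f→[1+1+1+1]=4
[q^12] f(1)=1,f(2)=1,f(3)=1,f(4)=1,f(6)=1,f(12)=1 ⇒ 6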